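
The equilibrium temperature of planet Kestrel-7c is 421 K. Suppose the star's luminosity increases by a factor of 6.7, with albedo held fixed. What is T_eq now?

T_eq ≈ 677 K

T_eq ∝ L^(1/4) · d^(−1/2).
T′ = 421 × 6.7^(1/4) = 677 K.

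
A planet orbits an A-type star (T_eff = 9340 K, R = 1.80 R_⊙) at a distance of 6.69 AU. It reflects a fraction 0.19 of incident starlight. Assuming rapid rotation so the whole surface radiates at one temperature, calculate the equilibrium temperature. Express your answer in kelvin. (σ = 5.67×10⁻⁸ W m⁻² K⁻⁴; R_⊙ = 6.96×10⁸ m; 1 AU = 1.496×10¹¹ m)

R_⋆ = 1.80 × 6.96×10⁸ = 1.25×10⁹ m.
d = 6.69 AU = 1.00×10¹² m.
L = 4πR_⋆²σT_⋆⁴ = 4π(1.25×10⁹)² × 5.67×10⁻⁸ × (9340)⁴ = 8.51×10²⁷ W.
S = L/(4πd²) = 676 W m⁻².
Energy balance: absorbed = emitted ⇒ πR²·S(1−A) = 4πR²·σT_eq⁴, so T_eq⁴ = S(1−A)/(4σ).
T_eq = [676 × 0.81 / (4 × 5.67×10⁻⁸)]^(1/4) = (2.41×10⁹)^(1/4) = 222 K.

T_eq ≈ 222 K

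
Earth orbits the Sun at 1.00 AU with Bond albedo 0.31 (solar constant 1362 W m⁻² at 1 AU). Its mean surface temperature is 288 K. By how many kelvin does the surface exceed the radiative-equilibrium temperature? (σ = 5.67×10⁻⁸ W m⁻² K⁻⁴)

S = 1362/1.00² = 1362 W m⁻².
T_eq = [S(1−A)/(4σ)]^(1/4) = [1362×0.69/(4×5.67×10⁻⁸)]^(1/4) = 253.7 K.
ΔT = T_surf − T_eq = 288 − 253.7.

ΔT ≈ 34.3 K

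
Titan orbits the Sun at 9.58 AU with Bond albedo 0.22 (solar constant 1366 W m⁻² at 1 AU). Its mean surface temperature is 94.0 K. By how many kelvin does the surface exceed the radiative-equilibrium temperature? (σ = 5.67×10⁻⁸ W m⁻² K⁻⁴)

S = 1366/9.58² = 14.88 W m⁻².
T_eq = [S(1−A)/(4σ)]^(1/4) = [14.88×0.78/(4×5.67×10⁻⁸)]^(1/4) = 84.6 K.
ΔT = T_surf − T_eq = 94 − 84.6.

ΔT ≈ 9.4 K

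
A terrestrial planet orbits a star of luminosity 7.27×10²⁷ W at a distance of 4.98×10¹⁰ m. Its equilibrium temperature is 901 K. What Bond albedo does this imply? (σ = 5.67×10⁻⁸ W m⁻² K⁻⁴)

A ≈ 0.36

Flux: S = L/(4πd²) = 7.27×10²⁷/(4π×(4.98×10¹⁰)²) = 2.33×10⁵ W m⁻².
From T_eq⁴ = S(1−A)/(4σ): 1−A = 4σT_eq⁴/S.
1−A = 4 × 5.67×10⁻⁸ × (901)⁴ / 2.33×10⁵ = 0.641.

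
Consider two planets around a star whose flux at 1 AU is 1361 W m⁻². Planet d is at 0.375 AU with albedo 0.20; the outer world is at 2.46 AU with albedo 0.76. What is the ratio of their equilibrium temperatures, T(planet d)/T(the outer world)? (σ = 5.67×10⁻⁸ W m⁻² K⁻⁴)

T₁/T₂ ≈ 3.461

T_eq = [S₀(1−A)/(4σd²)]^(1/4), so T ∝ (1−A)^(1/4) / √d.
T₁ = [1361×0.80/(4×5.67×10⁻⁸×0.375²)]^(1/4) = 429.84 K.
T₂ = [1361×0.24/(4×5.67×10⁻⁸×2.46²)]^(1/4) = 124.20 K.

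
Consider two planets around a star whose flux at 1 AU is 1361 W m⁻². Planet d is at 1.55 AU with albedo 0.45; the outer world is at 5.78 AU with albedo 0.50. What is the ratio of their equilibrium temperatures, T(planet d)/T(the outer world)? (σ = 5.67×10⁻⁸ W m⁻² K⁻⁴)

T_eq = [S₀(1−A)/(4σd²)]^(1/4), so T ∝ (1−A)^(1/4) / √d.
T₁ = [1361×0.55/(4×5.67×10⁻⁸×1.55²)]^(1/4) = 192.52 K.
T₂ = [1361×0.50/(4×5.67×10⁻⁸×5.78²)]^(1/4) = 97.35 K.

T₁/T₂ ≈ 1.978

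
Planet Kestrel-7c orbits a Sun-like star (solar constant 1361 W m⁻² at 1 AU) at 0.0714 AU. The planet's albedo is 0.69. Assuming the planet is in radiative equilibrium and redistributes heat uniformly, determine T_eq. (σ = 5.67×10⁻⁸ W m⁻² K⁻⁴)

T_eq ≈ 777 K

Flux at 0.0714 AU: S = 1361/0.0714² = 2.67×10⁵ W m⁻².
Energy balance: absorbed = emitted ⇒ πR²·S(1−A) = 4πR²·σT_eq⁴, so T_eq⁴ = S(1−A)/(4σ).
T_eq = [2.67×10⁵ × 0.31 / (4 × 5.67×10⁻⁸)]^(1/4) = (3.65×10¹¹)^(1/4) = 777 K.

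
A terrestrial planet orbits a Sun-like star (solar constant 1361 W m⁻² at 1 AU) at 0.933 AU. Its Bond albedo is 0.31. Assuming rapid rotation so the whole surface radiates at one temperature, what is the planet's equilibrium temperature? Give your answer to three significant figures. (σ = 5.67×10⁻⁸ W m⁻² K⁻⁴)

T_eq ≈ 263 K

Flux at 0.933 AU: S = 1361/0.933² = 1560 W m⁻².
Energy balance: absorbed = emitted ⇒ πR²·S(1−A) = 4πR²·σT_eq⁴, so T_eq⁴ = S(1−A)/(4σ).
T_eq = [1560 × 0.69 / (4 × 5.67×10⁻⁸)]^(1/4) = (4.76×10⁹)^(1/4) = 263 K.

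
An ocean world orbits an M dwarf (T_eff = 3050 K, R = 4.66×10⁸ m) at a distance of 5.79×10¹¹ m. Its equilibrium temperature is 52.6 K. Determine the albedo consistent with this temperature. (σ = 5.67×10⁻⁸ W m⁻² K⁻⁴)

L = 4πR_⋆²σT_⋆⁴ = 4π(4.66×10⁸)² × 5.67×10⁻⁸ × (3050)⁴ = 1.34×10²⁵ W.
S = L/(4πd²) = 3.18 W m⁻².
From T_eq⁴ = S(1−A)/(4σ): 1−A = 4σT_eq⁴/S.
1−A = 4 × 5.67×10⁻⁸ × (52.6)⁴ / 3.18 = 0.546.

A ≈ 0.45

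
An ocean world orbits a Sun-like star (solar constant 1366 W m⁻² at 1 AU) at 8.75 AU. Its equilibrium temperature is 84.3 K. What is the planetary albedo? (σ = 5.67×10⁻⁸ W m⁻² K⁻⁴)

A ≈ 0.36

Flux at 8.75 AU: S = 1366/8.75² = 17.8 W m⁻².
From T_eq⁴ = S(1−A)/(4σ): 1−A = 4σT_eq⁴/S.
1−A = 4 × 5.67×10⁻⁸ × (84.3)⁴ / 17.8 = 0.642.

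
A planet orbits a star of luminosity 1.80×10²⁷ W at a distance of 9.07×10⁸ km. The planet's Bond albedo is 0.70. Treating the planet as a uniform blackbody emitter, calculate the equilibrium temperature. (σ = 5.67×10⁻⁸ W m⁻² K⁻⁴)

d = 9.07×10⁸ km = 9.07×10¹¹ m.
Flux: S = L/(4πd²) = 1.80×10²⁷/(4π×(9.07×10¹¹)²) = 174 W m⁻².
Energy balance: absorbed = emitted ⇒ πR²·S(1−A) = 4πR²·σT_eq⁴, so T_eq⁴ = S(1−A)/(4σ).
T_eq = [174 × 0.30 / (4 × 5.67×10⁻⁸)]^(1/4) = (2.30×10⁸)^(1/4) = 123 K.

T_eq ≈ 123 K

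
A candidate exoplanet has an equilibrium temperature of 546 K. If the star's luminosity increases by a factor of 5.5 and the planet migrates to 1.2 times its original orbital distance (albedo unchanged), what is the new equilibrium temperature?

T_eq ∝ L^(1/4) · d^(−1/2).
T′ = 546 × 5.5^(1/4) / 1.2^(1/2) = 763 K.

T_eq ≈ 763 K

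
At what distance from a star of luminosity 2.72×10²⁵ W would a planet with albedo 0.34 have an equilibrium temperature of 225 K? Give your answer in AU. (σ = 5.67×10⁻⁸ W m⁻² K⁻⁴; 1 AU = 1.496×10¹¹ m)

From T_eq⁴ = L(1−A)/(16πσd²): d = √[L(1−A)/(16πσT_eq⁴)].
d = √[2.72×10²⁵ × 0.66 / (16π × 5.67×10⁻⁸ × (225)⁴)] = 4.96×10¹⁰ m = 0.331 AU.

d ≈ 0.331 AU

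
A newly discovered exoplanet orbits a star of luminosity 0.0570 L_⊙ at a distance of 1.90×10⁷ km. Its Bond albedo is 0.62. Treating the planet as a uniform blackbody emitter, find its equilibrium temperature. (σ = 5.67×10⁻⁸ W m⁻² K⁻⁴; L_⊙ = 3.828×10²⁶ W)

T_eq ≈ 300 K

d = 1.90×10⁷ km = 1.90×10¹⁰ m.
L = 0.0570 × 3.828×10²⁶ = 2.18×10²⁵ W.
Flux: S = L/(4πd²) = 2.18×10²⁵/(4π×(1.90×10¹⁰)²) = 4810 W m⁻².
Energy balance: absorbed = emitted ⇒ πR²·S(1−A) = 4πR²·σT_eq⁴, so T_eq⁴ = S(1−A)/(4σ).
T_eq = [4810 × 0.38 / (4 × 5.67×10⁻⁸)]^(1/4) = (8.06×10⁹)^(1/4) = 300 K.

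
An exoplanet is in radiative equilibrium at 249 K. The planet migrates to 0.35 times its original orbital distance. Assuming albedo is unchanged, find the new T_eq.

T_eq ≈ 421 K

T_eq ∝ L^(1/4) · d^(−1/2).
T′ = 249 / 0.35^(1/2) = 421 K.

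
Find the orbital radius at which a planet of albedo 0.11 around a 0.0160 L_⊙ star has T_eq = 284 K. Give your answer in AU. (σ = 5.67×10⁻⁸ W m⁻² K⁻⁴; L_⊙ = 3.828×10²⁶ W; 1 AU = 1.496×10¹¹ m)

d ≈ 0.115 AU

L = 0.0160 × 3.828×10²⁶ = 6.12×10²⁴ W.
From T_eq⁴ = L(1−A)/(16πσd²): d = √[L(1−A)/(16πσT_eq⁴)].
d = √[6.12×10²⁴ × 0.89 / (16π × 5.67×10⁻⁸ × (284)⁴)] = 1.71×10¹⁰ m = 0.115 AU.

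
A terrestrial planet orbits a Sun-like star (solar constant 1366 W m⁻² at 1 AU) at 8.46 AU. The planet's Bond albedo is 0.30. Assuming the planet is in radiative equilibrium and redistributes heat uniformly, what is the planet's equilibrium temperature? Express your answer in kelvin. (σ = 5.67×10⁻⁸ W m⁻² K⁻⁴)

T_eq ≈ 87.6 K

Flux at 8.46 AU: S = 1366/8.46² = 19.1 W m⁻².
Energy balance: absorbed = emitted ⇒ πR²·S(1−A) = 4πR²·σT_eq⁴, so T_eq⁴ = S(1−A)/(4σ).
T_eq = [19.1 × 0.70 / (4 × 5.67×10⁻⁸)]^(1/4) = (5.89×10⁷)^(1/4) = 87.6 K.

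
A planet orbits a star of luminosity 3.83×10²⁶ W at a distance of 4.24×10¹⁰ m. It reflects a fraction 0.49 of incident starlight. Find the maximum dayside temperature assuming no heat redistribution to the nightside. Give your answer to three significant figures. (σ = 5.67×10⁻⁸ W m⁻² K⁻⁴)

Flux: S = L/(4πd²) = 3.83×10²⁶/(4π×(4.24×10¹⁰)²) = 1.70×10⁴ W m⁻².
With no redistribution each surface element balances locally: S(1−A) = σT⁴.
T = [1.70×10⁴ × 0.51 / 5.67×10⁻⁸]^(1/4) = (1.52×10¹¹)^(1/4) = 625 K.

T_ss ≈ 625 K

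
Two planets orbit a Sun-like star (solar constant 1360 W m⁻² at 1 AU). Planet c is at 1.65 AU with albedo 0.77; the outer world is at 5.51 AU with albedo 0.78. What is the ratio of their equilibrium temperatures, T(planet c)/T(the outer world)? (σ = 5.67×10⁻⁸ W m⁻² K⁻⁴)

T₁/T₂ ≈ 1.848

T_eq = [S₀(1−A)/(4σd²)]^(1/4), so T ∝ (1−A)^(1/4) / √d.
T₁ = [1360×0.23/(4×5.67×10⁻⁸×1.65²)]^(1/4) = 150.03 K.
T₂ = [1360×0.22/(4×5.67×10⁻⁸×5.51²)]^(1/4) = 81.19 K.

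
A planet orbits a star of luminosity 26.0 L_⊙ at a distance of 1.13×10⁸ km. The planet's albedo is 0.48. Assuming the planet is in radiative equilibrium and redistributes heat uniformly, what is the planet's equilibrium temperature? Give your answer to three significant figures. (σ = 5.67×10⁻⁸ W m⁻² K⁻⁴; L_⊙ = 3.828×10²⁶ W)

T_eq ≈ 614 K

d = 1.13×10⁸ km = 1.13×10¹¹ m.
L = 26.0 × 3.828×10²⁶ = 9.95×10²⁷ W.
Flux: S = L/(4πd²) = 9.95×10²⁷/(4π×(1.13×10¹¹)²) = 6.20×10⁴ W m⁻².
Energy balance: absorbed = emitted ⇒ πR²·S(1−A) = 4πR²·σT_eq⁴, so T_eq⁴ = S(1−A)/(4σ).
T_eq = [6.20×10⁴ × 0.52 / (4 × 5.67×10⁻⁸)]^(1/4) = (1.42×10¹¹)^(1/4) = 614 K.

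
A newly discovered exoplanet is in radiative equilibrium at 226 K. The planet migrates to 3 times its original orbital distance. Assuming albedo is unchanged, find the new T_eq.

T_eq ≈ 130 K

T_eq ∝ L^(1/4) · d^(−1/2).
T′ = 226 / 3^(1/2) = 130 K.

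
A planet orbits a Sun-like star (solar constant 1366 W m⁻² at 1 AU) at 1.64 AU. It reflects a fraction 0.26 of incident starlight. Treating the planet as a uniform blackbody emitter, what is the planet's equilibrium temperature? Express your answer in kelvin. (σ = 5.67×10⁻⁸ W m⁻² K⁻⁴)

Flux at 1.64 AU: S = 1366/1.64² = 508 W m⁻².
Energy balance: absorbed = emitted ⇒ πR²·S(1−A) = 4πR²·σT_eq⁴, so T_eq⁴ = S(1−A)/(4σ).
T_eq = [508 × 0.74 / (4 × 5.67×10⁻⁸)]^(1/4) = (1.66×10⁹)^(1/4) = 202 K.

T_eq ≈ 202 K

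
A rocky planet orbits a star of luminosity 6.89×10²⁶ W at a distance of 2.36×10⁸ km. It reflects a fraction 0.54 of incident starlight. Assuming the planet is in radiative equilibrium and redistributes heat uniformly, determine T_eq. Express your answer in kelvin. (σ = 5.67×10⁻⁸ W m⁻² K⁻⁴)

d = 2.36×10⁸ km = 2.36×10¹¹ m.
Flux: S = L/(4πd²) = 6.89×10²⁶/(4π×(2.36×10¹¹)²) = 984 W m⁻².
Energy balance: absorbed = emitted ⇒ πR²·S(1−A) = 4πR²·σT_eq⁴, so T_eq⁴ = S(1−A)/(4σ).
T_eq = [984 × 0.46 / (4 × 5.67×10⁻⁸)]^(1/4) = (2.00×10⁹)^(1/4) = 211 K.

T_eq ≈ 211 K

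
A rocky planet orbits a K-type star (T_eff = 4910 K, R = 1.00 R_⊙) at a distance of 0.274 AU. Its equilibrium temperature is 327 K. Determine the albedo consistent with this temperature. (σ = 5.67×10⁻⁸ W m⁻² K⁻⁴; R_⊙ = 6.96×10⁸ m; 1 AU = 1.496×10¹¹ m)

A ≈ 0.73

R_⋆ = 1.00 × 6.96×10⁸ = 6.96×10⁸ m.
d = 0.274 AU = 4.10×10¹⁰ m.
L = 4πR_⋆²σT_⋆⁴ = 4π(6.96×10⁸)² × 5.67×10⁻⁸ × (4910)⁴ = 2.01×10²⁶ W.
S = L/(4πd²) = 9500 W m⁻².
From T_eq⁴ = S(1−A)/(4σ): 1−A = 4σT_eq⁴/S.
1−A = 4 × 5.67×10⁻⁸ × (327)⁴ / 9500 = 0.273.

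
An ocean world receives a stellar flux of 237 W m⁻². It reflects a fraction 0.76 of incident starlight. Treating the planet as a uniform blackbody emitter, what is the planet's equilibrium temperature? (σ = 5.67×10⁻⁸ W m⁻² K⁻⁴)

Energy balance: absorbed = emitted ⇒ πR²·S(1−A) = 4πR²·σT_eq⁴, so T_eq⁴ = S(1−A)/(4σ).
T_eq = [237 × 0.24 / (4 × 5.67×10⁻⁸)]^(1/4) = (2.51×10⁸)^(1/4) = 126 K.

T_eq ≈ 126 K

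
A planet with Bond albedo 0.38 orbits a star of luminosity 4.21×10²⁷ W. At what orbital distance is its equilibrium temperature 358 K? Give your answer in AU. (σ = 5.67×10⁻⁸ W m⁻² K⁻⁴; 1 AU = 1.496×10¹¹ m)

d ≈ 1.58 AU

From T_eq⁴ = L(1−A)/(16πσd²): d = √[L(1−A)/(16πσT_eq⁴)].
d = √[4.21×10²⁷ × 0.62 / (16π × 5.67×10⁻⁸ × (358)⁴)] = 2.36×10¹¹ m = 1.58 AU.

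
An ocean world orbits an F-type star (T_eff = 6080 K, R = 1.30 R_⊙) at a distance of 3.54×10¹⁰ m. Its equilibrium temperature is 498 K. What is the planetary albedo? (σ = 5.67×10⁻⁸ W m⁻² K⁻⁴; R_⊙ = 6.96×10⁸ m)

A ≈ 0.72

R_⋆ = 1.30 × 6.96×10⁸ = 9.05×10⁸ m.
L = 4πR_⋆²σT_⋆⁴ = 4π(9.05×10⁸)² × 5.67×10⁻⁸ × (6080)⁴ = 7.97×10²⁶ W.
S = L/(4πd²) = 5.06×10⁴ W m⁻².
From T_eq⁴ = S(1−A)/(4σ): 1−A = 4σT_eq⁴/S.
1−A = 4 × 5.67×10⁻⁸ × (498)⁴ / 5.06×10⁴ = 0.276.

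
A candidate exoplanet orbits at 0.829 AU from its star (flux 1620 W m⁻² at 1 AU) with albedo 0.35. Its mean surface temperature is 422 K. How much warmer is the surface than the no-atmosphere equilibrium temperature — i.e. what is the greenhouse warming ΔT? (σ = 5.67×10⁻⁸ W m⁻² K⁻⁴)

ΔT ≈ 135.3 K

S = 1620/0.829² = 2357 W m⁻².
T_eq = [S(1−A)/(4σ)]^(1/4) = [2357×0.65/(4×5.67×10⁻⁸)]^(1/4) = 286.7 K.
ΔT = T_surf − T_eq = 422 − 286.7.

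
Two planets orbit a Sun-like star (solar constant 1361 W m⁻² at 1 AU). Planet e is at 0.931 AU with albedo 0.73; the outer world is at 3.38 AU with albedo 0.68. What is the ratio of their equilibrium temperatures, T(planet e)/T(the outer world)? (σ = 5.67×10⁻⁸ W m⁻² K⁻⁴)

T₁/T₂ ≈ 1.826

T_eq = [S₀(1−A)/(4σd²)]^(1/4), so T ∝ (1−A)^(1/4) / √d.
T₁ = [1361×0.27/(4×5.67×10⁻⁸×0.931²)]^(1/4) = 207.93 K.
T₂ = [1361×0.32/(4×5.67×10⁻⁸×3.38²)]^(1/4) = 113.86 K.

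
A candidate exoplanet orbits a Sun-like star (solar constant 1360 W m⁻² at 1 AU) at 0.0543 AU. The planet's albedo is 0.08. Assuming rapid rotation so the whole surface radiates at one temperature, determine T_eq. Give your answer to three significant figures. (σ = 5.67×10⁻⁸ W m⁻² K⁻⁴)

T_eq ≈ 1170 K

Flux at 0.0543 AU: S = 1360/0.0543² = 4.61×10⁵ W m⁻².
Energy balance: absorbed = emitted ⇒ πR²·S(1−A) = 4πR²·σT_eq⁴, so T_eq⁴ = S(1−A)/(4σ).
T_eq = [4.61×10⁵ × 0.92 / (4 × 5.67×10⁻⁸)]^(1/4) = (1.87×10¹²)^(1/4) = 1170 K.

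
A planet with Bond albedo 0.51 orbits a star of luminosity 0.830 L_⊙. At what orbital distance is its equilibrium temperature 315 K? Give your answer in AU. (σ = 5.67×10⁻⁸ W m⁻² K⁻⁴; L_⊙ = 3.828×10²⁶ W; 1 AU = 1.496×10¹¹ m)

L = 0.830 × 3.828×10²⁶ = 3.18×10²⁶ W.
From T_eq⁴ = L(1−A)/(16πσd²): d = √[L(1−A)/(16πσT_eq⁴)].
d = √[3.18×10²⁶ × 0.49 / (16π × 5.67×10⁻⁸ × (315)⁴)] = 7.45×10¹⁰ m = 0.498 AU.

d ≈ 0.498 AU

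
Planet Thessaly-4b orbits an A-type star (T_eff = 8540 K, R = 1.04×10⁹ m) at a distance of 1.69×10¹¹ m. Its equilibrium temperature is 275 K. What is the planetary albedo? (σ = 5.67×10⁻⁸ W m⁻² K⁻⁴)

L = 4πR_⋆²σT_⋆⁴ = 4π(1.04×10⁹)² × 5.67×10⁻⁸ × (8540)⁴ = 4.10×10²⁷ W.
S = L/(4πd²) = 1.14×10⁴ W m⁻².
From T_eq⁴ = S(1−A)/(4σ): 1−A = 4σT_eq⁴/S.
1−A = 4 × 5.67×10⁻⁸ × (275)⁴ / 1.14×10⁴ = 0.114.

A ≈ 0.89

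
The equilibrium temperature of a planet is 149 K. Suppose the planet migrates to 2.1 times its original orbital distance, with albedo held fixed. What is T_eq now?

T_eq ∝ L^(1/4) · d^(−1/2).
T′ = 149 / 2.1^(1/2) = 103 K.

T_eq ≈ 103 K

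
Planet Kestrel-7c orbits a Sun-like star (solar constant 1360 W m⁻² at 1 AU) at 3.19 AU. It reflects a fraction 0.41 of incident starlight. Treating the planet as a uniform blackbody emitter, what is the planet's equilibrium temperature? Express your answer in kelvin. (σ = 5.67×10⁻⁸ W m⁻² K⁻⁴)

Flux at 3.19 AU: S = 1360/3.19² = 134 W m⁻².
Energy balance: absorbed = emitted ⇒ πR²·S(1−A) = 4πR²·σT_eq⁴, so T_eq⁴ = S(1−A)/(4σ).
T_eq = [134 × 0.59 / (4 × 5.67×10⁻⁸)]^(1/4) = (3.48×10⁸)^(1/4) = 137 K.

T_eq ≈ 137 K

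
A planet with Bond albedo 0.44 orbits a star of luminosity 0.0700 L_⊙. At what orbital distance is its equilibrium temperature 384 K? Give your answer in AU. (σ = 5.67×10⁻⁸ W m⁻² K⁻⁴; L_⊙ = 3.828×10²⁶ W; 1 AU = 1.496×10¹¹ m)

d ≈ 0.104 AU

L = 0.0700 × 3.828×10²⁶ = 2.68×10²⁵ W.
From T_eq⁴ = L(1−A)/(16πσd²): d = √[L(1−A)/(16πσT_eq⁴)].
d = √[2.68×10²⁵ × 0.56 / (16π × 5.67×10⁻⁸ × (384)⁴)] = 1.56×10¹⁰ m = 0.104 AU.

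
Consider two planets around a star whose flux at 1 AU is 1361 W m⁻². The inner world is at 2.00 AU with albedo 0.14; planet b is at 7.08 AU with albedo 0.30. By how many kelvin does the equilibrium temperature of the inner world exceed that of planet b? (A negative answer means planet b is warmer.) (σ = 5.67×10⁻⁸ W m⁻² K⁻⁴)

ΔT ≈ 93.8 K

T_eq = [S₀(1−A)/(4σd²)]^(1/4), so T ∝ (1−A)^(1/4) / √d.
T₁ = [1361×0.86/(4×5.67×10⁻⁸×2.00²)]^(1/4) = 189.52 K.
T₂ = [1361×0.70/(4×5.67×10⁻⁸×7.08²)]^(1/4) = 95.68 K.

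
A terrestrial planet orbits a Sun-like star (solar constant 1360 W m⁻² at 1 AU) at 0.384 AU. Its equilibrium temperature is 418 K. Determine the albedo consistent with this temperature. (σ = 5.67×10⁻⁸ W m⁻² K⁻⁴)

A ≈ 0.25

Flux at 0.384 AU: S = 1360/0.384² = 9220 W m⁻².
From T_eq⁴ = S(1−A)/(4σ): 1−A = 4σT_eq⁴/S.
1−A = 4 × 5.67×10⁻⁸ × (418)⁴ / 9220 = 0.751.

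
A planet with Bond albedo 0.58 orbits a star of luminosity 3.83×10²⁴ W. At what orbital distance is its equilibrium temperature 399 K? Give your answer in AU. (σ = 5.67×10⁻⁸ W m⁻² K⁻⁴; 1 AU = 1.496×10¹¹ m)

From T_eq⁴ = L(1−A)/(16πσd²): d = √[L(1−A)/(16πσT_eq⁴)].
d = √[3.83×10²⁴ × 0.42 / (16π × 5.67×10⁻⁸ × (399)⁴)] = 4.72×10⁹ m = 0.0315 AU.

d ≈ 0.0315 AU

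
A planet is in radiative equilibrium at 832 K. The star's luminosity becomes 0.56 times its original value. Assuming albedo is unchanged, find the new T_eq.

T_eq ∝ L^(1/4) · d^(−1/2).
T′ = 832 × 0.56^(1/4) = 720 K.

T_eq ≈ 720 K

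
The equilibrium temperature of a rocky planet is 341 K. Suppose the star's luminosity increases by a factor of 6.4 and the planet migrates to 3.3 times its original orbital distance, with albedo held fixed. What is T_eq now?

T_eq ∝ L^(1/4) · d^(−1/2).
T′ = 341 × 6.4^(1/4) / 3.3^(1/2) = 299 K.

T_eq ≈ 299 K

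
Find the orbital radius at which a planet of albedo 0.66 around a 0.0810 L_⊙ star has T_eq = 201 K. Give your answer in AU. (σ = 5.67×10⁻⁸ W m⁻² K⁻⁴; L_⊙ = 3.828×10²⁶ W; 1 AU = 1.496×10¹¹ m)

L = 0.0810 × 3.828×10²⁶ = 3.10×10²⁵ W.
From T_eq⁴ = L(1−A)/(16πσd²): d = √[L(1−A)/(16πσT_eq⁴)].
d = √[3.10×10²⁵ × 0.34 / (16π × 5.67×10⁻⁸ × (201)⁴)] = 4.76×10¹⁰ m = 0.318 AU.

d ≈ 0.318 AU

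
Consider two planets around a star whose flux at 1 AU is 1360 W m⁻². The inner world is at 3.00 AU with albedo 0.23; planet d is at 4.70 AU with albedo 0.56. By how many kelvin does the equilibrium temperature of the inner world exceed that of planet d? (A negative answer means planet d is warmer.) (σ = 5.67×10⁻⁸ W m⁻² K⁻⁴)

T_eq = [S₀(1−A)/(4σd²)]^(1/4), so T ∝ (1−A)^(1/4) / √d.
T₁ = [1360×0.77/(4×5.67×10⁻⁸×3.00²)]^(1/4) = 150.50 K.
T₂ = [1360×0.44/(4×5.67×10⁻⁸×4.70²)]^(1/4) = 104.54 K.

ΔT ≈ 46.0 K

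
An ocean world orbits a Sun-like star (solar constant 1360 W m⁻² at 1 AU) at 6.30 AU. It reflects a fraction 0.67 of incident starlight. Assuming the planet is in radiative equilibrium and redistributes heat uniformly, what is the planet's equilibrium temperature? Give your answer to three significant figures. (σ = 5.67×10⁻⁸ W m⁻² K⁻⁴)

T_eq ≈ 84.0 K

Flux at 6.30 AU: S = 1360/6.30² = 34.3 W m⁻².
Energy balance: absorbed = emitted ⇒ πR²·S(1−A) = 4πR²·σT_eq⁴, so T_eq⁴ = S(1−A)/(4σ).
T_eq = [34.3 × 0.33 / (4 × 5.67×10⁻⁸)]^(1/4) = (4.99×10⁷)^(1/4) = 84.0 K.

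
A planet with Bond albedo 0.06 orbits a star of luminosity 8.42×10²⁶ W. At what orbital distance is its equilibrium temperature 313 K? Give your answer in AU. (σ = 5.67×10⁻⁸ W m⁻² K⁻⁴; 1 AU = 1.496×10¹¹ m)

From T_eq⁴ = L(1−A)/(16πσd²): d = √[L(1−A)/(16πσT_eq⁴)].
d = √[8.42×10²⁶ × 0.94 / (16π × 5.67×10⁻⁸ × (313)⁴)] = 1.70×10¹¹ m = 1.14 AU.

d ≈ 1.14 AU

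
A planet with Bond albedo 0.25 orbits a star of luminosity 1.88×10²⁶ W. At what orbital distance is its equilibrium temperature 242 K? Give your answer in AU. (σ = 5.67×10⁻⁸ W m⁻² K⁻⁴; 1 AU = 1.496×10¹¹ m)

From T_eq⁴ = L(1−A)/(16πσd²): d = √[L(1−A)/(16πσT_eq⁴)].
d = √[1.88×10²⁶ × 0.75 / (16π × 5.67×10⁻⁸ × (242)⁴)] = 1.20×10¹¹ m = 0.803 AU.

d ≈ 0.803 AU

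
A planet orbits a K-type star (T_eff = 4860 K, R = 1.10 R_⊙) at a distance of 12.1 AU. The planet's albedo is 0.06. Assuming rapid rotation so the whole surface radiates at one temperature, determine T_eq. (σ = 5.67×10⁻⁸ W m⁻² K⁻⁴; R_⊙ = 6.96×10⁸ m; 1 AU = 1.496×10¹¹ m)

T_eq ≈ 69.6 K

R_⋆ = 1.10 × 6.96×10⁸ = 7.66×10⁸ m.
d = 12.1 AU = 1.81×10¹² m.
L = 4πR_⋆²σT_⋆⁴ = 4π(7.66×10⁸)² × 5.67×10⁻⁸ × (4860)⁴ = 2.33×10²⁶ W.
S = L/(4πd²) = 5.66 W m⁻².
Energy balance: absorbed = emitted ⇒ πR²·S(1−A) = 4πR²·σT_eq⁴, so T_eq⁴ = S(1−A)/(4σ).
T_eq = [5.66 × 0.94 / (4 × 5.67×10⁻⁸)]^(1/4) = (2.35×10⁷)^(1/4) = 69.6 K.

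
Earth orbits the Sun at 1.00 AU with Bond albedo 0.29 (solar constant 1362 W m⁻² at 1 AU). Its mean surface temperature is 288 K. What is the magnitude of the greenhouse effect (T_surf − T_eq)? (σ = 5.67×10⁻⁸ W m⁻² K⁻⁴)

ΔT ≈ 32.5 K

S = 1362/1.00² = 1362 W m⁻².
T_eq = [S(1−A)/(4σ)]^(1/4) = [1362×0.71/(4×5.67×10⁻⁸)]^(1/4) = 255.5 K.
ΔT = T_surf − T_eq = 288 − 255.5.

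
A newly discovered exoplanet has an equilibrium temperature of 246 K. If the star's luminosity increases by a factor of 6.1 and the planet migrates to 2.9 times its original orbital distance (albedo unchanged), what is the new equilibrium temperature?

T_eq ∝ L^(1/4) · d^(−1/2).
T′ = 246 × 6.1^(1/4) / 2.9^(1/2) = 227 K.

T_eq ≈ 227 K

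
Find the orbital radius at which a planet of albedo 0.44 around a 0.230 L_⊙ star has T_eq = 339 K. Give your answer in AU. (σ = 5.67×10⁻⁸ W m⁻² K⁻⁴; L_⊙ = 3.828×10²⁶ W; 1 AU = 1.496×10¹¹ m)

L = 0.230 × 3.828×10²⁶ = 8.80×10²⁵ W.
From T_eq⁴ = L(1−A)/(16πσd²): d = √[L(1−A)/(16πσT_eq⁴)].
d = √[8.80×10²⁵ × 0.56 / (16π × 5.67×10⁻⁸ × (339)⁴)] = 3.62×10¹⁰ m = 0.242 AU.

d ≈ 0.242 AU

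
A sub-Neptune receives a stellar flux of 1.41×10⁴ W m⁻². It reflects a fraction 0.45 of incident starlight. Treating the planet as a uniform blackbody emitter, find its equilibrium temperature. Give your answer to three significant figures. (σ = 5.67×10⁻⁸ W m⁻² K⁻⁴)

T_eq ≈ 430 K

Energy balance: absorbed = emitted ⇒ πR²·S(1−A) = 4πR²·σT_eq⁴, so T_eq⁴ = S(1−A)/(4σ).
T_eq = [1.41×10⁴ × 0.55 / (4 × 5.67×10⁻⁸)]^(1/4) = (3.42×10¹⁰)^(1/4) = 430 K.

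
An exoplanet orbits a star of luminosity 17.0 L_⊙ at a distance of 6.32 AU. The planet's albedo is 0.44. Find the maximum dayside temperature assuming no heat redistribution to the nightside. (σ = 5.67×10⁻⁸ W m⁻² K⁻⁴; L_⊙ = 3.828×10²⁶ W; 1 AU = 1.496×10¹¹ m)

d = 6.32 AU = 9.45×10¹¹ m.
L = 17.0 × 3.828×10²⁶ = 6.51×10²⁷ W.
Flux: S = L/(4πd²) = 6.51×10²⁷/(4π×(9.45×10¹¹)²) = 579 W m⁻².
With no redistribution each surface element balances locally: S(1−A) = σT⁴.
T = [579 × 0.56 / 5.67×10⁻⁸]^(1/4) = (5.72×10⁹)^(1/4) = 275 K.

T_ss ≈ 275 K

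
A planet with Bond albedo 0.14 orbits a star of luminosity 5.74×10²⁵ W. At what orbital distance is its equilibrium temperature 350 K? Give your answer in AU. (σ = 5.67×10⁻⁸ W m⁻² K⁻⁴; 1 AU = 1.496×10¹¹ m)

d ≈ 0.227 AU

From T_eq⁴ = L(1−A)/(16πσd²): d = √[L(1−A)/(16πσT_eq⁴)].
d = √[5.74×10²⁵ × 0.86 / (16π × 5.67×10⁻⁸ × (350)⁴)] = 3.40×10¹⁰ m = 0.227 AU.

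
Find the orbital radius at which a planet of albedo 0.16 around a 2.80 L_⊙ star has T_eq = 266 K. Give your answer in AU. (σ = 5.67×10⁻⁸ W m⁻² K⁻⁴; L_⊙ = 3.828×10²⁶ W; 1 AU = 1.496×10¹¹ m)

L = 2.80 × 3.828×10²⁶ = 1.07×10²⁷ W.
From T_eq⁴ = L(1−A)/(16πσd²): d = √[L(1−A)/(16πσT_eq⁴)].
d = √[1.07×10²⁷ × 0.84 / (16π × 5.67×10⁻⁸ × (266)⁴)] = 2.51×10¹¹ m = 1.68 AU.

d ≈ 1.68 AU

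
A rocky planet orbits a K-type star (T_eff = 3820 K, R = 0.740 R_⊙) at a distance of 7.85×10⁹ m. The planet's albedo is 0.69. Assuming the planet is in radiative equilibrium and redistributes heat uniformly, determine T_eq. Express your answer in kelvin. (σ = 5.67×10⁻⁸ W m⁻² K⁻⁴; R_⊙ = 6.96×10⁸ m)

T_eq ≈ 516 K

R_⋆ = 0.740 × 6.96×10⁸ = 5.15×10⁸ m.
L = 4πR_⋆²σT_⋆⁴ = 4π(5.15×10⁸)² × 5.67×10⁻⁸ × (3820)⁴ = 4.02×10²⁵ W.
S = L/(4πd²) = 5.20×10⁴ W m⁻².
Energy balance: absorbed = emitted ⇒ πR²·S(1−A) = 4πR²·σT_eq⁴, so T_eq⁴ = S(1−A)/(4σ).
T_eq = [5.20×10⁴ × 0.31 / (4 × 5.67×10⁻⁸)]^(1/4) = (7.10×10¹⁰)^(1/4) = 516 K.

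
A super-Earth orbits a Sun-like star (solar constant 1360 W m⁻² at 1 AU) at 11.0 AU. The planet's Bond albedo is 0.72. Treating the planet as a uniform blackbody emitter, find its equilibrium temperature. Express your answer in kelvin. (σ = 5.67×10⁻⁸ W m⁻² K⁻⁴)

T_eq ≈ 61.0 K

Flux at 11.0 AU: S = 1360/11.0² = 11.2 W m⁻².
Energy balance: absorbed = emitted ⇒ πR²·S(1−A) = 4πR²·σT_eq⁴, so T_eq⁴ = S(1−A)/(4σ).
T_eq = [11.2 × 0.28 / (4 × 5.67×10⁻⁸)]^(1/4) = (1.39×10⁷)^(1/4) = 61.0 K.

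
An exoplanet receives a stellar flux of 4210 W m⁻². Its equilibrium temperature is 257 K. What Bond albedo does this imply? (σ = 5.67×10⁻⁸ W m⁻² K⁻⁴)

From T_eq⁴ = S(1−A)/(4σ): 1−A = 4σT_eq⁴/S.
1−A = 4 × 5.67×10⁻⁸ × (257)⁴ / 4210 = 0.235.

A ≈ 0.76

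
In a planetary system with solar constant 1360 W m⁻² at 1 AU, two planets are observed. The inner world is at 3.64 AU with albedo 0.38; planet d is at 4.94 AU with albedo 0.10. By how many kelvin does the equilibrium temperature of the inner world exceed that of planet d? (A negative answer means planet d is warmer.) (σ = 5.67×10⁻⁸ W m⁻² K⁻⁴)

ΔT ≈ 7.5 K

T_eq = [S₀(1−A)/(4σd²)]^(1/4), so T ∝ (1−A)^(1/4) / √d.
T₁ = [1360×0.62/(4×5.67×10⁻⁸×3.64²)]^(1/4) = 129.43 K.
T₂ = [1360×0.90/(4×5.67×10⁻⁸×4.94²)]^(1/4) = 121.95 K.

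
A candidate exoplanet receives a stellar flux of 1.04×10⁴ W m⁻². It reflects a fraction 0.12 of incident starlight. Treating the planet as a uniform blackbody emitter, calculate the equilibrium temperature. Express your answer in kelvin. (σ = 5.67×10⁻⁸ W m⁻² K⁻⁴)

Energy balance: absorbed = emitted ⇒ πR²·S(1−A) = 4πR²·σT_eq⁴, so T_eq⁴ = S(1−A)/(4σ).
T_eq = [1.04×10⁴ × 0.88 / (4 × 5.67×10⁻⁸)]^(1/4) = (4.04×10¹⁰)^(1/4) = 448 K.

T_eq ≈ 448 K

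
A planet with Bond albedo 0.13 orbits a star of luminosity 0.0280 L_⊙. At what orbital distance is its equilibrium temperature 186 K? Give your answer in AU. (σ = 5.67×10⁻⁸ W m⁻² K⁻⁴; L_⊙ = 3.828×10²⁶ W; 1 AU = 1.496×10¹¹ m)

L = 0.0280 × 3.828×10²⁶ = 1.07×10²⁵ W.
From T_eq⁴ = L(1−A)/(16πσd²): d = √[L(1−A)/(16πσT_eq⁴)].
d = √[1.07×10²⁵ × 0.87 / (16π × 5.67×10⁻⁸ × (186)⁴)] = 5.23×10¹⁰ m = 0.349 AU.

d ≈ 0.349 AU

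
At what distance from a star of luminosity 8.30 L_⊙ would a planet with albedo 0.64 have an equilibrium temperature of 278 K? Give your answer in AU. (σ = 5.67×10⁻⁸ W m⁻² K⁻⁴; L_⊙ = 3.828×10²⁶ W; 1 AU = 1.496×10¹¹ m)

d ≈ 1.73 AU

L = 8.30 × 3.828×10²⁶ = 3.18×10²⁷ W.
From T_eq⁴ = L(1−A)/(16πσd²): d = √[L(1−A)/(16πσT_eq⁴)].
d = √[3.18×10²⁷ × 0.36 / (16π × 5.67×10⁻⁸ × (278)⁴)] = 2.59×10¹¹ m = 1.73 AU.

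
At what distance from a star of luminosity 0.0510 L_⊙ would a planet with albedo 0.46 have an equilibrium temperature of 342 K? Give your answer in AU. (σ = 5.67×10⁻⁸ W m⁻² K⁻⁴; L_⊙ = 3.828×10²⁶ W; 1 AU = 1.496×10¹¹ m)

d ≈ 0.110 AU

L = 0.0510 × 3.828×10²⁶ = 1.95×10²⁵ W.
From T_eq⁴ = L(1−A)/(16πσd²): d = √[L(1−A)/(16πσT_eq⁴)].
d = √[1.95×10²⁵ × 0.54 / (16π × 5.67×10⁻⁸ × (342)⁴)] = 1.64×10¹⁰ m = 0.110 AU.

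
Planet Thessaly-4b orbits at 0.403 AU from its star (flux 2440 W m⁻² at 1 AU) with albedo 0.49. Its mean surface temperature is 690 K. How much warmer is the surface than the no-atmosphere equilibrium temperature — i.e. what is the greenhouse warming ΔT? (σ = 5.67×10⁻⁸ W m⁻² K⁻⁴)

S = 2440/0.403² = 1.502×10⁴ W m⁻².
T_eq = [S(1−A)/(4σ)]^(1/4) = [1.502×10⁴×0.51/(4×5.67×10⁻⁸)]^(1/4) = 428.7 K.
ΔT = T_surf − T_eq = 690 − 428.7.

ΔT ≈ 261.3 K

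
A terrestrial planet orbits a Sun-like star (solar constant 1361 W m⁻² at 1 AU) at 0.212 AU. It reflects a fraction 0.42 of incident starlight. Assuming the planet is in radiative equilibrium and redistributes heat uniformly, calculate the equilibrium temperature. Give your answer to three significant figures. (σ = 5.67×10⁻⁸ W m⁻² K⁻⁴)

Flux at 0.212 AU: S = 1361/0.212² = 3.03×10⁴ W m⁻².
Energy balance: absorbed = emitted ⇒ πR²·S(1−A) = 4πR²·σT_eq⁴, so T_eq⁴ = S(1−A)/(4σ).
T_eq = [3.03×10⁴ × 0.58 / (4 × 5.67×10⁻⁸)]^(1/4) = (7.74×10¹⁰)^(1/4) = 528 K.

T_eq ≈ 528 K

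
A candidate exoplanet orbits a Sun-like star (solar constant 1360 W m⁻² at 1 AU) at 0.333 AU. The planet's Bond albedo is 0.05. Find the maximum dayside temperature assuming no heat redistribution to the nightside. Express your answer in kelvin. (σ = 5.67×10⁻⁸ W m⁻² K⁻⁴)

T_ss ≈ 673 K

Flux at 0.333 AU: S = 1360/0.333² = 1.23×10⁴ W m⁻².
With no redistribution each surface element balances locally: S(1−A) = σT⁴.
T = [1.23×10⁴ × 0.95 / 5.67×10⁻⁸]^(1/4) = (2.05×10¹¹)^(1/4) = 673 K.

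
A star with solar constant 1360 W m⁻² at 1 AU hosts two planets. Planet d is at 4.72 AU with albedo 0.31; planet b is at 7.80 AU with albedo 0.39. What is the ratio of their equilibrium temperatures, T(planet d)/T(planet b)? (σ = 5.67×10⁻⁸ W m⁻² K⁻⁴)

T₁/T₂ ≈ 1.326

T_eq = [S₀(1−A)/(4σd²)]^(1/4), so T ∝ (1−A)^(1/4) / √d.
T₁ = [1360×0.69/(4×5.67×10⁻⁸×4.72²)]^(1/4) = 116.74 K.
T₂ = [1360×0.61/(4×5.67×10⁻⁸×7.80²)]^(1/4) = 88.06 K.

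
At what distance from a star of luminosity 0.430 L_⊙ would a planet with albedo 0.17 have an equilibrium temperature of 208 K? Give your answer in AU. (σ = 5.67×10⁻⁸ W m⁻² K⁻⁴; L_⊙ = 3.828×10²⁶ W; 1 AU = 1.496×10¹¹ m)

d ≈ 1.07 AU

L = 0.430 × 3.828×10²⁶ = 1.65×10²⁶ W.
From T_eq⁴ = L(1−A)/(16πσd²): d = √[L(1−A)/(16πσT_eq⁴)].
d = √[1.65×10²⁶ × 0.83 / (16π × 5.67×10⁻⁸ × (208)⁴)] = 1.60×10¹¹ m = 1.07 AU.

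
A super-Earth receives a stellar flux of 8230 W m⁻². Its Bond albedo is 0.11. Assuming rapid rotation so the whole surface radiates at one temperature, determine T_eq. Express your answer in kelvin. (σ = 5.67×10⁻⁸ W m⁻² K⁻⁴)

Energy balance: absorbed = emitted ⇒ πR²·S(1−A) = 4πR²·σT_eq⁴, so T_eq⁴ = S(1−A)/(4σ).
T_eq = [8230 × 0.89 / (4 × 5.67×10⁻⁸)]^(1/4) = (3.23×10¹⁰)^(1/4) = 424 K.

T_eq ≈ 424 K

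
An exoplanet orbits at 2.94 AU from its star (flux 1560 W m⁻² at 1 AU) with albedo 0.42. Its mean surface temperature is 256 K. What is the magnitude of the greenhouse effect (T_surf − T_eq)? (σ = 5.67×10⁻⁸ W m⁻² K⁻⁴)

ΔT ≈ 109.4 K

S = 1560/2.94² = 180.5 W m⁻².
T_eq = [S(1−A)/(4σ)]^(1/4) = [180.5×0.58/(4×5.67×10⁻⁸)]^(1/4) = 146.6 K.
ΔT = T_surf − T_eq = 256 − 146.6.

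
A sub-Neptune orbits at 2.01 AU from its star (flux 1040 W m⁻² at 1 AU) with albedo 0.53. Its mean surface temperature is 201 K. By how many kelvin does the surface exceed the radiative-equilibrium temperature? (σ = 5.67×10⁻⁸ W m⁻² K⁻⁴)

S = 1040/2.01² = 257.4 W m⁻².
T_eq = [S(1−A)/(4σ)]^(1/4) = [257.4×0.47/(4×5.67×10⁻⁸)]^(1/4) = 152.0 K.
ΔT = T_surf − T_eq = 201 − 152.0.

ΔT ≈ 49.0 K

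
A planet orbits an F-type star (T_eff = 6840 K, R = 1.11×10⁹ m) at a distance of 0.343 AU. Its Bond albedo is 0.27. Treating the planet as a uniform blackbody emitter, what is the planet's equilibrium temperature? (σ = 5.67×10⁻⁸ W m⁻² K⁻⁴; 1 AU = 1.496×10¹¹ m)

T_eq ≈ 658 K

d = 0.343 AU = 5.13×10¹⁰ m.
L = 4πR_⋆²σT_⋆⁴ = 4π(1.11×10⁹)² × 5.67×10⁻⁸ × (6840)⁴ = 1.92×10²⁷ W.
S = L/(4πd²) = 5.81×10⁴ W m⁻².
Energy balance: absorbed = emitted ⇒ πR²·S(1−A) = 4πR²·σT_eq⁴, so T_eq⁴ = S(1−A)/(4σ).
T_eq = [5.81×10⁴ × 0.73 / (4 × 5.67×10⁻⁸)]^(1/4) = (1.87×10¹¹)^(1/4) = 658 K.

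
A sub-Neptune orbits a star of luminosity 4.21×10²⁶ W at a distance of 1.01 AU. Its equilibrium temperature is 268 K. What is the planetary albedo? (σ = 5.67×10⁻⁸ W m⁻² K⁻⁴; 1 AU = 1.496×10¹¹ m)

A ≈ 0.20

d = 1.01 AU = 1.51×10¹¹ m.
Flux: S = L/(4πd²) = 4.21×10²⁶/(4π×(1.51×10¹¹)²) = 1470 W m⁻².
From T_eq⁴ = S(1−A)/(4σ): 1−A = 4σT_eq⁴/S.
1−A = 4 × 5.67×10⁻⁸ × (268)⁴ / 1470 = 0.797.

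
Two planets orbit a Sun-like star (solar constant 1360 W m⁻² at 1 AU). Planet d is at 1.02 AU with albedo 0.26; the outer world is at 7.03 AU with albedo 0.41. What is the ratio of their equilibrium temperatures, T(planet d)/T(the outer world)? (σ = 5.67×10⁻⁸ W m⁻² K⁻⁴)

T₁/T₂ ≈ 2.778

T_eq = [S₀(1−A)/(4σd²)]^(1/4), so T ∝ (1−A)^(1/4) / √d.
T₁ = [1360×0.74/(4×5.67×10⁻⁸×1.02²)]^(1/4) = 255.55 K.
T₂ = [1360×0.59/(4×5.67×10⁻⁸×7.03²)]^(1/4) = 91.98 K.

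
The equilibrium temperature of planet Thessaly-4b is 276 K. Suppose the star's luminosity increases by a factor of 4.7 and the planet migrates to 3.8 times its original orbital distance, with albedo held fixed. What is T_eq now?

T_eq ≈ 208 K

T_eq ∝ L^(1/4) · d^(−1/2).
T′ = 276 × 4.7^(1/4) / 3.8^(1/2) = 208 K.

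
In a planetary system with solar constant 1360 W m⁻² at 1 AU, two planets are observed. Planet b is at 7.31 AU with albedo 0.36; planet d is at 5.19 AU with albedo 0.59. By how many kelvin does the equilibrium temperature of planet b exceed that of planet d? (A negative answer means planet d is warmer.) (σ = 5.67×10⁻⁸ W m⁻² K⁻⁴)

ΔT ≈ -5.7 K

T_eq = [S₀(1−A)/(4σd²)]^(1/4), so T ∝ (1−A)^(1/4) / √d.
T₁ = [1360×0.64/(4×5.67×10⁻⁸×7.31²)]^(1/4) = 92.06 K.
T₂ = [1360×0.41/(4×5.67×10⁻⁸×5.19²)]^(1/4) = 97.74 K.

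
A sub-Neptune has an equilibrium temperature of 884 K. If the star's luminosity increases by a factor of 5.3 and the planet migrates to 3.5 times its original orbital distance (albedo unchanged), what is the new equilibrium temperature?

T_eq ∝ L^(1/4) · d^(−1/2).
T′ = 884 × 5.3^(1/4) / 3.5^(1/2) = 717 K.

T_eq ≈ 717 K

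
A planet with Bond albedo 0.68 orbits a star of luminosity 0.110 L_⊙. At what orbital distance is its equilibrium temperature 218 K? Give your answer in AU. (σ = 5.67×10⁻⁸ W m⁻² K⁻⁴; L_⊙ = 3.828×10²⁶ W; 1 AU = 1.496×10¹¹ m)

L = 0.110 × 3.828×10²⁶ = 4.21×10²⁵ W.
From T_eq⁴ = L(1−A)/(16πσd²): d = √[L(1−A)/(16πσT_eq⁴)].
d = √[4.21×10²⁵ × 0.32 / (16π × 5.67×10⁻⁸ × (218)⁴)] = 4.58×10¹⁰ m = 0.306 AU.

d ≈ 0.306 AU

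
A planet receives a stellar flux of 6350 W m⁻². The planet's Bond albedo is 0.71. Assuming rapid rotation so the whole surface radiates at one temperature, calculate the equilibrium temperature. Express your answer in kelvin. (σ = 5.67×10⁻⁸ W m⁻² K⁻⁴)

Energy balance: absorbed = emitted ⇒ πR²·S(1−A) = 4πR²·σT_eq⁴, so T_eq⁴ = S(1−A)/(4σ).
T_eq = [6350 × 0.29 / (4 × 5.67×10⁻⁸)]^(1/4) = (8.12×10⁹)^(1/4) = 300 K.

T_eq ≈ 300 K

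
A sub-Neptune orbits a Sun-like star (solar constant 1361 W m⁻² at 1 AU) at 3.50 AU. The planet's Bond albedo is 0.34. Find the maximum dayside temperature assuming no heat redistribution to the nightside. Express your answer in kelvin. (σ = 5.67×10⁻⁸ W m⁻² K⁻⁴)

T_ss ≈ 190 K

Flux at 3.50 AU: S = 1361/3.50² = 111 W m⁻².
With no redistribution each surface element balances locally: S(1−A) = σT⁴.
T = [111 × 0.66 / 5.67×10⁻⁸]^(1/4) = (1.29×10⁹)^(1/4) = 190 K.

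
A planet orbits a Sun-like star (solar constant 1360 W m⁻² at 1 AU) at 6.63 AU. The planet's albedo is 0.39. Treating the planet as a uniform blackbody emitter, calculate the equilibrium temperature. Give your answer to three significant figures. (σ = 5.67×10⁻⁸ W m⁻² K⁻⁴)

T_eq ≈ 95.5 K

Flux at 6.63 AU: S = 1360/6.63² = 30.9 W m⁻².
Energy balance: absorbed = emitted ⇒ πR²·S(1−A) = 4πR²·σT_eq⁴, so T_eq⁴ = S(1−A)/(4σ).
T_eq = [30.9 × 0.61 / (4 × 5.67×10⁻⁸)]^(1/4) = (8.32×10⁷)^(1/4) = 95.5 K.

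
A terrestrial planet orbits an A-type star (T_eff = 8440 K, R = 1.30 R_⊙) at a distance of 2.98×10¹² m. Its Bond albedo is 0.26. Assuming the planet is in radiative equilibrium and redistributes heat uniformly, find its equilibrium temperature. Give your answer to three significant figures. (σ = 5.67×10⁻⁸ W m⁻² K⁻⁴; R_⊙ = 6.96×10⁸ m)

R_⋆ = 1.30 × 6.96×10⁸ = 9.05×10⁸ m.
L = 4πR_⋆²σT_⋆⁴ = 4π(9.05×10⁸)² × 5.67×10⁻⁸ × (8440)⁴ = 2.96×10²⁷ W.
S = L/(4πd²) = 26.5 W m⁻².
Energy balance: absorbed = emitted ⇒ πR²·S(1−A) = 4πR²·σT_eq⁴, so T_eq⁴ = S(1−A)/(4σ).
T_eq = [26.5 × 0.74 / (4 × 5.67×10⁻⁸)]^(1/4) = (8.65×10⁷)^(1/4) = 96.5 K.

T_eq ≈ 96.5 K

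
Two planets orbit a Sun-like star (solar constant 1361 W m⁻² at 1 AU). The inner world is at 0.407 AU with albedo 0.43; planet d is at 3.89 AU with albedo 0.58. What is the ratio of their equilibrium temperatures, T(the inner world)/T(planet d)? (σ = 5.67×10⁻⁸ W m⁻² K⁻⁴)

T_eq = [S₀(1−A)/(4σd²)]^(1/4), so T ∝ (1−A)^(1/4) / √d.
T₁ = [1361×0.57/(4×5.67×10⁻⁸×0.407²)]^(1/4) = 379.08 K.
T₂ = [1361×0.42/(4×5.67×10⁻⁸×3.89²)]^(1/4) = 113.60 K.

T₁/T₂ ≈ 3.337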